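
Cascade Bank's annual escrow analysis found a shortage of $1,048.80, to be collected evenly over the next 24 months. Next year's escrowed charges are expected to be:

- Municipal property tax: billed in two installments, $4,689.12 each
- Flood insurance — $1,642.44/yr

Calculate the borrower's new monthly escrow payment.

$962.09

Municipal property tax: $4,689.12 × 2 = $9,378.24 annually
Flood insurance: $1,642.44 annually
Combined annual = $9,378.24 + $1,642.44 = $11,020.68
Per month = $11,020.68 / 12 = $918.39
Shortage spread = $1,048.80 ÷ 24 = $43.70/mo
Adjusted monthly = $918.39 + $43.70 = $962.09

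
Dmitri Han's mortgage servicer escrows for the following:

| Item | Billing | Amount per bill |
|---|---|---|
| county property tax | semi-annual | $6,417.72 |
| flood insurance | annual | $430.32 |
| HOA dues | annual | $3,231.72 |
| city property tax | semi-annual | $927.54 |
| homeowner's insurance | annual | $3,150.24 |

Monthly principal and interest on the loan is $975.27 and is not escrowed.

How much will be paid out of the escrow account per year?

$21,502.80

County property tax — $6,417.72 × 2 = $12,835.44
Flood insurance — $430.32
HOA dues — $3,231.72
City property tax — $927.54 × 2 = $1,855.08
Homeowner's insurance — $3,150.24
Total per year = $12,835.44 + $430.32 + $3,231.72 + $1,855.08 + $3,150.24 = $21,502.80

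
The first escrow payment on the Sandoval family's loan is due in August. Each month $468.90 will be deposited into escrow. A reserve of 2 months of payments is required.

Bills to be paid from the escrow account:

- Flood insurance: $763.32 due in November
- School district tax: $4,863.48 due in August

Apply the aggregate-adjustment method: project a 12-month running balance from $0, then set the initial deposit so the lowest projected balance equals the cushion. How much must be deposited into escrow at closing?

$5,332.38

Cushion = 2 × $468.90 = $937.80
Trial balance (start $0, +$468.90 each month, − disbursements):
  Aug: +$468.90 − $4,863.48 → -$4,394.58
  Sep: +$468.90 → -$3,925.68
  Oct: +$468.90 → -$3,456.78
  Nov: +$468.90 − $763.32 → -$3,751.20
  Dec: +$468.90 → -$3,282.30
  Jan: +$468.90 → -$2,813.40
  Feb: +$468.90 → -$2,344.50
  Mar: +$468.90 → -$1,875.60
  Apr: +$468.90 → -$1,406.70
  May: +$468.90 → -$937.80
  Jun: +$468.90 → -$468.90
  Jul: +$468.90 → $0.00
Lowest trial balance = -$4,394.58 (Aug)
Initial deposit = cushion − low point = $937.80 − (-$4,394.58) = $5,332.38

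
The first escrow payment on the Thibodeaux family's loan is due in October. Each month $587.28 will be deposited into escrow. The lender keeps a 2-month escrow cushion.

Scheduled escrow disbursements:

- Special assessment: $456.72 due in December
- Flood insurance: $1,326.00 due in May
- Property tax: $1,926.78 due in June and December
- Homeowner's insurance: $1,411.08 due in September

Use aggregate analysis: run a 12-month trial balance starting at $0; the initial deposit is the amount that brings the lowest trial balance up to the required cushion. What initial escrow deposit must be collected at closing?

$1,796.22

Cushion = 2 × $587.28 = $1,174.56
Trial balance (start $0, +$587.28 each month, − disbursements):
  Oct: +$587.28 → $587.28
  Nov: +$587.28 → $1,174.56
  Dec: +$587.28 − $2,383.50 → -$621.66
  Jan: +$587.28 → -$34.38
  Feb: +$587.28 → $552.90
  Mar: +$587.28 → $1,140.18
  Apr: +$587.28 → $1,727.46
  May: +$587.28 − $1,326.00 → $988.74
  Jun: +$587.28 − $1,926.78 → -$350.76
  Jul: +$587.28 → $236.52
  Aug: +$587.28 → $823.80
  Sep: +$587.28 − $1,411.08 → $0.00
Lowest trial balance = -$621.66 (Dec)
Initial deposit = cushion − low point = $1,174.56 − (-$621.66) = $1,796.22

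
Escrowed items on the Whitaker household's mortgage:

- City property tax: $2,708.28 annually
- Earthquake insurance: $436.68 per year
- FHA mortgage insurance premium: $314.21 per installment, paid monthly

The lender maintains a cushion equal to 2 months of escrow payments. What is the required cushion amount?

City property tax: $2,708.28 annually
Earthquake insurance: $436.68 annually
FHA mortgage insurance premium: $314.21 × 12 = $3,770.52 annually
Yearly total = $2,708.28 + $436.68 + $3,770.52 = $6,915.48
Per month = $6,915.48 / 12 = $576.29
Cushion = 2 × $576.29 = $1,152.58

$1,152.58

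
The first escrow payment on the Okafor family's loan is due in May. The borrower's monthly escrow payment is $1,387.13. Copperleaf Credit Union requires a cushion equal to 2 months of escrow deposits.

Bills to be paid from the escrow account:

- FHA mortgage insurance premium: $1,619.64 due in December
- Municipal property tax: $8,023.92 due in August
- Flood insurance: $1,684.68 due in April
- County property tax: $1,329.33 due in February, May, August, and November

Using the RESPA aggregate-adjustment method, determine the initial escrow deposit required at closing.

$7,908.32

Cushion = 2 × $1,387.13 = $2,774.26
Trial balance (start $0, +$1,387.13 each month, − disbursements):
  May: +$1,387.13 − $1,329.33 → $57.80
  Jun: +$1,387.13 → $1,444.93
  Jul: +$1,387.13 → $2,832.06
  Aug: +$1,387.13 − $9,353.25 → -$5,134.06
  Sep: +$1,387.13 → -$3,746.93
  Oct: +$1,387.13 → -$2,359.80
  Nov: +$1,387.13 − $1,329.33 → -$2,302.00
  Dec: +$1,387.13 − $1,619.64 → -$2,534.51
  Jan: +$1,387.13 → -$1,147.38
  Feb: +$1,387.13 − $1,329.33 → -$1,089.58
  Mar: +$1,387.13 → $297.55
  Apr: +$1,387.13 − $1,684.68 → $0.00
Lowest trial balance = -$5,134.06 (Aug)
Initial deposit = cushion − low point = $2,774.26 − (-$5,134.06) = $7,908.32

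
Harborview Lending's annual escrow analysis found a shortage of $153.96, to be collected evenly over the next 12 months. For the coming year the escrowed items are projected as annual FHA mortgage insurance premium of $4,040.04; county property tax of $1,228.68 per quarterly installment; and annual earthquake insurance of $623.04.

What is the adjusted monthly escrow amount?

FHA mortgage insurance premium — $4,040.04/yr
County property tax — $1,228.68 × 4 = $4,914.72/yr
Earthquake insurance — $623.04/yr
Yearly total = $4,040.04 + $4,914.72 + $623.04 = $9,577.80
Monthly escrow = $9,577.80 / 12 = $798.15
Shortage per month = $153.96 / 12 = $12.83
New monthly escrow = $798.15 + $12.83 = $810.98

$810.98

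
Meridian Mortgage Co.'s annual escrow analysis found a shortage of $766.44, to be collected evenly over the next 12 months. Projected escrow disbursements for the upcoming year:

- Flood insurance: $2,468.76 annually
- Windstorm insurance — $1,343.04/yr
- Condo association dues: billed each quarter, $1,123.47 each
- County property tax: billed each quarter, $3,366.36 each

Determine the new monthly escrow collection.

Flood insurance — $2,468.76/yr
Windstorm insurance — $1,343.04/yr
Condo association dues — $1,123.47 × 4 = $4,493.88/yr
County property tax — $3,366.36 × 4 = $13,465.44/yr
Yearly total = $2,468.76 + $1,343.04 + $4,493.88 + $13,465.44 = $21,771.12
Monthly escrow = $21,771.12 ÷ 12 = $1,814.26
Monthly shortage recovery: $766.44 ÷ 12 = $63.87
Adjusted monthly = $1,814.26 + $63.87 = $1,878.13

$1,878.13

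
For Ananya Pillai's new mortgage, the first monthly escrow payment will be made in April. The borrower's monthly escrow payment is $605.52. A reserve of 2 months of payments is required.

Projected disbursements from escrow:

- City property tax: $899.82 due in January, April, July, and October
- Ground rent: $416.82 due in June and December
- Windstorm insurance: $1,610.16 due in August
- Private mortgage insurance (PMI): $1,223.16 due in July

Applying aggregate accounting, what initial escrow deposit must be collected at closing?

Cushion = 2 × $605.52 = $1,211.04
Trial balance (start $0, +$605.52 each month, − disbursements):
  Apr: +$605.52 − $899.82 → -$294.30
  May: +$605.52 → $311.22
  Jun: +$605.52 − $416.82 → $499.92
  Jul: +$605.52 − $2,122.98 → -$1,017.54
  Aug: +$605.52 − $1,610.16 → -$2,022.18
  Sep: +$605.52 → -$1,416.66
  Oct: +$605.52 − $899.82 → -$1,710.96
  Nov: +$605.52 → -$1,105.44
  Dec: +$605.52 − $416.82 → -$916.74
  Jan: +$605.52 − $899.82 → -$1,211.04
  Feb: +$605.52 → -$605.52
  Mar: +$605.52 → $0.00
Lowest trial balance = -$2,022.18 (Aug)
Initial deposit = cushion − low point = $1,211.04 − (-$2,022.18) = $3,233.22

$3,233.22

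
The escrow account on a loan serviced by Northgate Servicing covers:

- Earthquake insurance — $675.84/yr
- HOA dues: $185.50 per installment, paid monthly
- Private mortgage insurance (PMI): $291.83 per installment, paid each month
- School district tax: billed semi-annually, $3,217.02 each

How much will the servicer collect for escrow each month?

Earthquake insurance = $675.84
HOA dues = $185.50 × 12 = $2,226.00
Private mortgage insurance (PMI) = $291.83 × 12 = $3,501.96
School district tax = $3,217.02 × 2 = $6,434.04
Total per year = $675.84 + $2,226.00 + $3,501.96 + $6,434.04 = $12,837.84
Base monthly escrow = $12,837.84 / 12 = $1,069.82

$1,069.82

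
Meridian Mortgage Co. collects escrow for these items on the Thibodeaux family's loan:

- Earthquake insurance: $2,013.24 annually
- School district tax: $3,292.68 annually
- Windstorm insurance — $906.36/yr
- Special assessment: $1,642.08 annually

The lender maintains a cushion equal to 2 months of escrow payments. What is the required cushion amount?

Earthquake insurance — $2,013.24/yr
School district tax — $3,292.68/yr
Windstorm insurance — $906.36/yr
Special assessment — $1,642.08/yr
Total per year = $7,854.36
Base monthly escrow = $7,854.36 / 12 = $654.53
Reserve = 2 × $654.53 = $1,309.06

$1,309.06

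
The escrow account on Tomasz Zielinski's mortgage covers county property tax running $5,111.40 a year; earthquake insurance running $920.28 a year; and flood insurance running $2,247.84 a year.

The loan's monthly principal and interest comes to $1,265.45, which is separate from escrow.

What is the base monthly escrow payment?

County property tax — $5,111.40
Earthquake insurance — $920.28
Flood insurance — $2,247.84
Total annual escrow = $8,279.52
Monthly escrow = $8,279.52 / 12 = $689.96

$689.96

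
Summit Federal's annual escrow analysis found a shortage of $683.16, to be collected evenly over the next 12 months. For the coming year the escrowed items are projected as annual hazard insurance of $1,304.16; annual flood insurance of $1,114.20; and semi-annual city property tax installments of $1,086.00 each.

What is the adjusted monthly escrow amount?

$439.46

Hazard insurance = $1,304.16
Flood insurance = $1,114.20
City property tax = $1,086.00 × 2 = $2,172.00
Total per year = $1,304.16 + $1,114.20 + $2,172.00 = $4,590.36
Monthly escrow = $4,590.36 ÷ 12 = $382.53
Shortage per month = $683.16 ÷ 12 = $56.93
Adjusted monthly = $382.53 + $56.93 = $439.46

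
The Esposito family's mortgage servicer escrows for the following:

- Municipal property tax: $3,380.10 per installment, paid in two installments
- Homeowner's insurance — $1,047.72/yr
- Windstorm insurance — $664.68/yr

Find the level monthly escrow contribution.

Municipal property tax: $3,380.10 × 2 = $6,760.20/yr
Homeowner's insurance: $1,047.72/yr
Windstorm insurance: $664.68/yr
Annual escrow total = $8,472.60
Per month = $8,472.60 / 12 = $706.05

$706.05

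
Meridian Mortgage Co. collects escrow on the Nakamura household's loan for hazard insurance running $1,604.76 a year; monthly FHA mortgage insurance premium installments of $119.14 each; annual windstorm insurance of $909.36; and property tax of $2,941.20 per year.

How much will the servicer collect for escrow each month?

$573.75

Hazard insurance — $1,604.76/yr
FHA mortgage insurance premium — $119.14 × 12 = $1,429.68/yr
Windstorm insurance — $909.36/yr
Property tax — $2,941.20/yr
Yearly total = $1,604.76 + $1,429.68 + $909.36 + $2,941.20 = $6,885.00
Monthly escrow = $6,885.00 ÷ 12 = $573.75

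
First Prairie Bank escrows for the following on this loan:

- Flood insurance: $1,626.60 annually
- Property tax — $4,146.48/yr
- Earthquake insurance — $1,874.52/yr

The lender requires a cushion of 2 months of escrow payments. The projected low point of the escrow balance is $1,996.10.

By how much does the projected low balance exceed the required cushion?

Flood insurance: $1,626.60 annually
Property tax: $4,146.48 annually
Earthquake insurance: $1,874.52 annually
Total annual escrow = $1,626.60 + $4,146.48 + $1,874.52 = $7,647.60
Per month = $7,647.60 / 12 = $637.30
Required reserve = 2 × $637.30 = $1,274.60
Excess over cushion: $1,996.10 − $1,274.60 = $721.50

$721.50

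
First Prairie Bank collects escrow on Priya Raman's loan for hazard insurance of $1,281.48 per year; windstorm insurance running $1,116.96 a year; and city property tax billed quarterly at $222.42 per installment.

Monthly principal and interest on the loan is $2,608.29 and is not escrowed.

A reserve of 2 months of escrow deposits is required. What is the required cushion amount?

Hazard insurance = $1,281.48
Windstorm insurance = $1,116.96
City property tax = $222.42 × 4 = $889.68
Yearly total = $1,281.48 + $1,116.96 + $889.68 = $3,288.12
Monthly = $3,288.12 ÷ 12 = $274.01
Reserve = 2 × $274.01 = $548.02

$548.02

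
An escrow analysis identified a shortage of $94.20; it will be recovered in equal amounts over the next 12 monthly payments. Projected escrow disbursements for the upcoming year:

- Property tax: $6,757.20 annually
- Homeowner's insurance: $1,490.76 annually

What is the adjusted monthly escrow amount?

Property tax: $6,757.20 annually
Homeowner's insurance: $1,490.76 annually
Combined annual = $8,247.96
Monthly = $8,247.96 / 12 = $687.33
Shortage per month = $94.20 ÷ 12 = $7.85
Adjusted monthly = $687.33 + $7.85 = $695.18

$695.18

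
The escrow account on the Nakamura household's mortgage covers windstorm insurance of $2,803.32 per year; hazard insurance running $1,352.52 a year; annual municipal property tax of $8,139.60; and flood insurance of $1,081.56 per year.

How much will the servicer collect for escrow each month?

Windstorm insurance — $2,803.32 per year
Hazard insurance — $1,352.52 per year
Municipal property tax — $8,139.60 per year
Flood insurance — $1,081.56 per year
Yearly total = $2,803.32 + $1,352.52 + $8,139.60 + $1,081.56 = $13,377.00
Base monthly escrow = $13,377.00 ÷ 12 = $1,114.75

$1,114.75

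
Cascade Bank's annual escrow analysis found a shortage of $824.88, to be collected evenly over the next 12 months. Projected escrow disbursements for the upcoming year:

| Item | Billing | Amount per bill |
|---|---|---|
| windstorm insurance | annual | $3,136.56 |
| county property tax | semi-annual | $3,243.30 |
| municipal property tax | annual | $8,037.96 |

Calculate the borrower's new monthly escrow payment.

$1,540.50

Windstorm insurance — $3,136.56
County property tax — $3,243.30 × 2 = $6,486.60
Municipal property tax — $8,037.96
Yearly total = $17,661.12
Per month = $17,661.12 ÷ 12 = $1,471.76
Shortage spread = $824.88 ÷ 12 = $68.74/mo
Adjusted monthly = $1,471.76 + $68.74 = $1,540.50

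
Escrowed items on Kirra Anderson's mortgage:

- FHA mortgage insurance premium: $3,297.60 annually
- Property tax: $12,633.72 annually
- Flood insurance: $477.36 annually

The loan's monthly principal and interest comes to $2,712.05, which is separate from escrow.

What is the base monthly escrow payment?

FHA mortgage insurance premium: $3,297.60
Property tax: $12,633.72
Flood insurance: $477.36
Combined annual = $3,297.60 + $12,633.72 + $477.36 = $16,408.68
Monthly = $16,408.68 ÷ 12 = $1,367.39

$1,367.39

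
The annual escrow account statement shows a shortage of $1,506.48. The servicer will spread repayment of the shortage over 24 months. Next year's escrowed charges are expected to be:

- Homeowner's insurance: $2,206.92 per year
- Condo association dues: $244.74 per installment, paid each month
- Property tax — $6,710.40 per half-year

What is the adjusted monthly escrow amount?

$1,609.82

Homeowner's insurance = $2,206.92 annually
Condo association dues = $244.74 × 12 = $2,936.88 annually
Property tax = $6,710.40 × 2 = $13,420.80 annually
Total annual escrow = $18,564.60
Per month = $18,564.60 ÷ 12 = $1,547.05
Shortage spread = $1,506.48 ÷ 24 = $62.77/mo
Adjusted monthly = $1,547.05 + $62.77 = $1,609.82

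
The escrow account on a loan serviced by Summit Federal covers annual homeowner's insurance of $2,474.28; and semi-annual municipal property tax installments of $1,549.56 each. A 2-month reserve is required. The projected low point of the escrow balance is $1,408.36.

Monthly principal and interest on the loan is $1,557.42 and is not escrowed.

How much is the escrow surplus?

Homeowner's insurance = $2,474.28/yr
Municipal property tax = $1,549.56 × 2 = $3,099.12/yr
Combined annual = $5,573.40
Base monthly escrow = $5,573.40 / 12 = $464.45
Cushion = 2 × $464.45 = $928.90
Surplus = $1,408.36 − $928.90 = $479.46

$479.46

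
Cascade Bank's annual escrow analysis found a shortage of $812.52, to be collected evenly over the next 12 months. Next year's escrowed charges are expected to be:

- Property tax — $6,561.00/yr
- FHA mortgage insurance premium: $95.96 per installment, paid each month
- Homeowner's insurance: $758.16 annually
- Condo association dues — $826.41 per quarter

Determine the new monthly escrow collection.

Property tax: $6,561.00
FHA mortgage insurance premium: $95.96 × 12 = $1,151.52
Homeowner's insurance: $758.16
Condo association dues: $826.41 × 4 = $3,305.64
Total per year = $6,561.00 + $1,151.52 + $758.16 + $3,305.64 = $11,776.32
Base monthly escrow = $11,776.32 / 12 = $981.36
Shortage spread = $812.52 ÷ 12 = $67.71/mo
New monthly escrow = $981.36 + $67.71 = $1,049.07

$1,049.07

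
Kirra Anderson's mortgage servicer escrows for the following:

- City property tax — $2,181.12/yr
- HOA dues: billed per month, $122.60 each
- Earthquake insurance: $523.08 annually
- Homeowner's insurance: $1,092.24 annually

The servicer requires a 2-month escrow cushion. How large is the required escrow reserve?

City property tax = $2,181.12/yr
HOA dues = $122.60 × 12 = $1,471.20/yr
Earthquake insurance = $523.08/yr
Homeowner's insurance = $1,092.24/yr
Combined annual = $5,267.64
Per month = $5,267.64 ÷ 12 = $438.97
Required cushion = 2 × $438.97 = $877.94

$877.94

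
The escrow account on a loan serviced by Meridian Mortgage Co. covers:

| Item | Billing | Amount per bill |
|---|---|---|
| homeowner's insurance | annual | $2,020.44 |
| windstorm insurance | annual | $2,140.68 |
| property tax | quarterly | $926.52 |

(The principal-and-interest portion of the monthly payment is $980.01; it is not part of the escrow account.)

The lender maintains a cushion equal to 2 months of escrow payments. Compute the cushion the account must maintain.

Homeowner's insurance: $2,020.44
Windstorm insurance: $2,140.68
Property tax: $926.52 × 4 = $3,706.08
Combined annual = $2,020.44 + $2,140.68 + $3,706.08 = $7,867.20
Base monthly escrow = $7,867.20 ÷ 12 = $655.60
Reserve = 2 × $655.60 = $1,311.20

$1,311.20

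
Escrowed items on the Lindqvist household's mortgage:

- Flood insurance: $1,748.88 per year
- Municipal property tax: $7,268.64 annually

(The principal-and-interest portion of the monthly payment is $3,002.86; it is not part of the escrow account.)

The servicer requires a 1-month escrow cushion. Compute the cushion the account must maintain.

$751.46

Flood insurance — $1,748.88 annually
Municipal property tax — $7,268.64 annually
Total annual escrow = $1,748.88 + $7,268.64 = $9,017.52
Per month = $9,017.52 / 12 = $751.46
Required cushion = 1 × $751.46 = $751.46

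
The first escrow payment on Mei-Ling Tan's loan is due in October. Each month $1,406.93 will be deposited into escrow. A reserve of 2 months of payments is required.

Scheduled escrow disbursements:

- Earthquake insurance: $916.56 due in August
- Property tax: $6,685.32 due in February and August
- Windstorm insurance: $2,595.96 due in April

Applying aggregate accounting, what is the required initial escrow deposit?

Cushion = 2 × $1,406.93 = $2,813.86
Trial balance (start $0, +$1,406.93 each month, − disbursements):
  Oct: +$1,406.93 → $1,406.93
  Nov: +$1,406.93 → $2,813.86
  Dec: +$1,406.93 → $4,220.79
  Jan: +$1,406.93 → $5,627.72
  Feb: +$1,406.93 − $6,685.32 → $349.33
  Mar: +$1,406.93 → $1,756.26
  Apr: +$1,406.93 − $2,595.96 → $567.23
  May: +$1,406.93 → $1,974.16
  Jun: +$1,406.93 → $3,381.09
  Jul: +$1,406.93 → $4,788.02
  Aug: +$1,406.93 − $7,601.88 → -$1,406.93
  Sep: +$1,406.93 → $0.00
Lowest trial balance = -$1,406.93 (Aug)
Initial deposit = cushion − low point = $2,813.86 − (-$1,406.93) = $4,220.79

$4,220.79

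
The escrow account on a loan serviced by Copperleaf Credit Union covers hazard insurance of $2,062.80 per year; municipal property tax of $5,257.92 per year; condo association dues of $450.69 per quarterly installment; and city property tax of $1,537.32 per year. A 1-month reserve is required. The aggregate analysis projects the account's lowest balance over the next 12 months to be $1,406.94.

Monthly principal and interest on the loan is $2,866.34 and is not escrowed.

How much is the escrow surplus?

$518.54

Hazard insurance = $2,062.80 annually
Municipal property tax = $5,257.92 annually
Condo association dues = $450.69 × 4 = $1,802.76 annually
City property tax = $1,537.32 annually
Annual escrow total = $10,660.80
Per month = $10,660.80 ÷ 12 = $888.40
Required cushion = 1 × $888.40 = $888.40
Surplus = $1,406.94 − $888.40 = $518.54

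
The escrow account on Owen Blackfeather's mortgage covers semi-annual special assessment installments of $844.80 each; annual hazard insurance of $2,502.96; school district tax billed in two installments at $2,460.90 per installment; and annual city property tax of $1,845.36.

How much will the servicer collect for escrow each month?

Special assessment: $844.80 × 2 = $1,689.60
Hazard insurance: $2,502.96
School district tax: $2,460.90 × 2 = $4,921.80
City property tax: $1,845.36
Annual escrow total = $10,959.72
Per month = $10,959.72 / 12 = $913.31

$913.31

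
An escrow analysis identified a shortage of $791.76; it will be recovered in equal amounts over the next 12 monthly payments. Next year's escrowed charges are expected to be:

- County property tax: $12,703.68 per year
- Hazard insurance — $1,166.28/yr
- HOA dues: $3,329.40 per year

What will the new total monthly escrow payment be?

$1,499.26

County property tax — $12,703.68
Hazard insurance — $1,166.28
HOA dues — $3,329.40
Yearly total = $12,703.68 + $1,166.28 + $3,329.40 = $17,199.36
Base monthly escrow = $17,199.36 ÷ 12 = $1,433.28
Shortage spread = $791.76 ÷ 12 = $65.98/mo
New monthly escrow = $1,433.28 + $65.98 = $1,499.26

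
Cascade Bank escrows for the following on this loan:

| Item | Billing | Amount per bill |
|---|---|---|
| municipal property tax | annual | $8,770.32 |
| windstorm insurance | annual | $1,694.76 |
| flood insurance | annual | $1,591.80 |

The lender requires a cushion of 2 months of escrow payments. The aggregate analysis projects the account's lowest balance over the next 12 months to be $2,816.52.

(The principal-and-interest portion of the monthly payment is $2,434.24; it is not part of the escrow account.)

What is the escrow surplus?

$807.04

Municipal property tax = $8,770.32/yr
Windstorm insurance = $1,694.76/yr
Flood insurance = $1,591.80/yr
Yearly total = $12,056.88
Base monthly escrow = $12,056.88 / 12 = $1,004.74
Required cushion = 2 × $1,004.74 = $2,009.48
Excess over cushion: $2,816.52 − $2,009.48 = $807.04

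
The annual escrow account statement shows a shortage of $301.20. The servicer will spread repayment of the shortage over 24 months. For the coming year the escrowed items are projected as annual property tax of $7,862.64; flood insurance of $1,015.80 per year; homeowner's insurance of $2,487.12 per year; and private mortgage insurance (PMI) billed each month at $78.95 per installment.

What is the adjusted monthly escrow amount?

Property tax: $7,862.64 annually
Flood insurance: $1,015.80 annually
Homeowner's insurance: $2,487.12 annually
Private mortgage insurance (PMI): $78.95 × 12 = $947.40 annually
Combined annual = $7,862.64 + $1,015.80 + $2,487.12 + $947.40 = $12,312.96
Monthly = $12,312.96 / 12 = $1,026.08
Monthly shortage recovery: $301.20 / 24 = $12.55
New monthly escrow = $1,026.08 + $12.55 = $1,038.63

$1,038.63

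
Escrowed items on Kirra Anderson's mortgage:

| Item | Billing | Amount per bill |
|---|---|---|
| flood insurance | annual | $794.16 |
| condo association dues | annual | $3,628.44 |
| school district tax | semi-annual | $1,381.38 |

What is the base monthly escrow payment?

Flood insurance = $794.16
Condo association dues = $3,628.44
School district tax = $1,381.38 × 2 = $2,762.76
Combined annual = $7,185.36
Per month = $7,185.36 ÷ 12 = $598.78

$598.78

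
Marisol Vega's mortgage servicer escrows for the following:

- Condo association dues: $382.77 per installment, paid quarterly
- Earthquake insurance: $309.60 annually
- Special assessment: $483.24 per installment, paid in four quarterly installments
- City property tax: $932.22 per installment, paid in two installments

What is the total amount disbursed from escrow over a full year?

$5,638.08

Condo association dues — $382.77 × 4 = $1,531.08 per year
Earthquake insurance — $309.60 per year
Special assessment — $483.24 × 4 = $1,932.96 per year
City property tax — $932.22 × 2 = $1,864.44 per year
Total per year = $1,531.08 + $309.60 + $1,932.96 + $1,864.44 = $5,638.08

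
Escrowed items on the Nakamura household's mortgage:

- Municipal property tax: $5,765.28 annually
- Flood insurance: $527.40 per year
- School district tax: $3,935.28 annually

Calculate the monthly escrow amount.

$852.33

Municipal property tax: $5,765.28 annually
Flood insurance: $527.40 annually
School district tax: $3,935.28 annually
Annual escrow total = $5,765.28 + $527.40 + $3,935.28 = $10,227.96
Monthly escrow = $10,227.96 ÷ 12 = $852.33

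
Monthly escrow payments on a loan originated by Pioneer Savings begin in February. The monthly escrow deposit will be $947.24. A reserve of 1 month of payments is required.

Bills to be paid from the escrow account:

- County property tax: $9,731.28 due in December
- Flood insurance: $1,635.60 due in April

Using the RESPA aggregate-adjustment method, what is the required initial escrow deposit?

Cushion = 1 × $947.24 = $947.24
Trial balance (start $0, +$947.24 each month, − disbursements):
  Feb: +$947.24 → $947.24
  Mar: +$947.24 → $1,894.48
  Apr: +$947.24 − $1,635.60 → $1,206.12
  May: +$947.24 → $2,153.36
  Jun: +$947.24 → $3,100.60
  Jul: +$947.24 → $4,047.84
  Aug: +$947.24 → $4,995.08
  Sep: +$947.24 → $5,942.32
  Oct: +$947.24 → $6,889.56
  Nov: +$947.24 → $7,836.80
  Dec: +$947.24 − $9,731.28 → -$947.24
  Jan: +$947.24 → $0.00
Lowest trial balance = -$947.24 (Dec)
Initial deposit = cushion − low point = $947.24 − (-$947.24) = $1,894.48

$1,894.48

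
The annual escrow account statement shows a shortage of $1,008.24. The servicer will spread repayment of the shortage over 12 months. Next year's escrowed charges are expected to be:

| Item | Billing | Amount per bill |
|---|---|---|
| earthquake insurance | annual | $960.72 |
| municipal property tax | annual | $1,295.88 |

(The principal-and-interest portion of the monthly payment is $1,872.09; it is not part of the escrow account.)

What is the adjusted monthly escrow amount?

$272.07

Earthquake insurance = $960.72/yr
Municipal property tax = $1,295.88/yr
Total annual escrow = $960.72 + $1,295.88 = $2,256.60
Monthly escrow = $2,256.60 ÷ 12 = $188.05
Shortage per month = $1,008.24 / 12 = $84.02
New monthly escrow = $188.05 + $84.02 = $272.07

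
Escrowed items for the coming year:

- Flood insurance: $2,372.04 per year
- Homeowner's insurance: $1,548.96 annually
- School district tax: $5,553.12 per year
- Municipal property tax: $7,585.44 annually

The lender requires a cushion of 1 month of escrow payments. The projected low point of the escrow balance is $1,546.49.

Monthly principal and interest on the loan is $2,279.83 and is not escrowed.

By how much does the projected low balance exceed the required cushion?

Flood insurance: $2,372.04 annually
Homeowner's insurance: $1,548.96 annually
School district tax: $5,553.12 annually
Municipal property tax: $7,585.44 annually
Combined annual = $2,372.04 + $1,548.96 + $5,553.12 + $7,585.44 = $17,059.56
Monthly escrow = $17,059.56 / 12 = $1,421.63
Required reserve = 1 × $1,421.63 = $1,421.63
Surplus = $1,546.49 − $1,421.63 = $124.86

$124.86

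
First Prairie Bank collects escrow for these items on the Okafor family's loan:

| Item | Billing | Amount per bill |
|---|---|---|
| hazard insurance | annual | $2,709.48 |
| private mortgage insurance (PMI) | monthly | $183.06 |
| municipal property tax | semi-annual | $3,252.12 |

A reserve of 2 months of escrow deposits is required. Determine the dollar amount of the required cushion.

Hazard insurance — $2,709.48/yr
Private mortgage insurance (PMI) — $183.06 × 12 = $2,196.72/yr
Municipal property tax — $3,252.12 × 2 = $6,504.24/yr
Annual escrow total = $2,709.48 + $2,196.72 + $6,504.24 = $11,410.44
Monthly escrow = $11,410.44 ÷ 12 = $950.87
Cushion = 2 × $950.87 = $1,901.74

$1,901.74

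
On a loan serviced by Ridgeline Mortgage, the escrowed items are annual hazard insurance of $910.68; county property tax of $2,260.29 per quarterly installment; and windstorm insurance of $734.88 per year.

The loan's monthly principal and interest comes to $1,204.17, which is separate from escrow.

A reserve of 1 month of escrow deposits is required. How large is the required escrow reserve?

Hazard insurance = $910.68 annually
County property tax = $2,260.29 × 4 = $9,041.16 annually
Windstorm insurance = $734.88 annually
Total annual escrow = $910.68 + $9,041.16 + $734.88 = $10,686.72
Monthly = $10,686.72 ÷ 12 = $890.56
Reserve = 1 × $890.56 = $890.56

$890.56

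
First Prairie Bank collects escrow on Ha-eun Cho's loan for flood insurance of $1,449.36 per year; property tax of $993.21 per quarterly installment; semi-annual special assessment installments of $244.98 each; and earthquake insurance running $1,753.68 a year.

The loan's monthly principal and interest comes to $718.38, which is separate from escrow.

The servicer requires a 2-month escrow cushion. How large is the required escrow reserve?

Flood insurance: $1,449.36 per year
Property tax: $993.21 × 4 = $3,972.84 per year
Special assessment: $244.98 × 2 = $489.96 per year
Earthquake insurance: $1,753.68 per year
Yearly total = $1,449.36 + $3,972.84 + $489.96 + $1,753.68 = $7,665.84
Monthly escrow = $7,665.84 / 12 = $638.82
Cushion = 2 × $638.82 = $1,277.64

$1,277.64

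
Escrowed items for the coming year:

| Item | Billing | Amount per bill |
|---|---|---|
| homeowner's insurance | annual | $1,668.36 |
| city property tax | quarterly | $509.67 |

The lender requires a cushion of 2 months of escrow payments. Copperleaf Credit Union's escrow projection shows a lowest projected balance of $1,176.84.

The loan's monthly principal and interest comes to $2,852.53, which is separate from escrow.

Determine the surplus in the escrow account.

Homeowner's insurance: $1,668.36
City property tax: $509.67 × 4 = $2,038.68
Annual escrow total = $1,668.36 + $2,038.68 = $3,707.04
Monthly escrow = $3,707.04 / 12 = $308.92
Cushion = 2 × $308.92 = $617.84
Surplus = $1,176.84 − $617.84 = $559.00

$559.00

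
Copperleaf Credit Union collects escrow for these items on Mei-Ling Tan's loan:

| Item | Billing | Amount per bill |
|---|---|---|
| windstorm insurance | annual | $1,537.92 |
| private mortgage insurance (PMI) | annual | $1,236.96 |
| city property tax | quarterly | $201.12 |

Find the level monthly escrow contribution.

Windstorm insurance — $1,537.92
Private mortgage insurance (PMI) — $1,236.96
City property tax — $201.12 × 4 = $804.48
Total per year = $1,537.92 + $1,236.96 + $804.48 = $3,579.36
Per month = $3,579.36 ÷ 12 = $298.28

$298.28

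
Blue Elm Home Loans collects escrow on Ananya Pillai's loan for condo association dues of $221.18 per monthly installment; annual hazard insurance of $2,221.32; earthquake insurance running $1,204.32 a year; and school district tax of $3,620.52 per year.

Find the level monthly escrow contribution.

Condo association dues: $221.18 × 12 = $2,654.16 per year
Hazard insurance: $2,221.32 per year
Earthquake insurance: $1,204.32 per year
School district tax: $3,620.52 per year
Total per year = $9,700.32
Monthly = $9,700.32 ÷ 12 = $808.36

$808.36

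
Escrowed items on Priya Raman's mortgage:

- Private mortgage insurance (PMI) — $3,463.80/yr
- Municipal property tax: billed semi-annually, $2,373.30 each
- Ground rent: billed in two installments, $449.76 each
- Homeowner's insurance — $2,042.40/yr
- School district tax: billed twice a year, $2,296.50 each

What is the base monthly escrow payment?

Private mortgage insurance (PMI): $3,463.80 per year
Municipal property tax: $2,373.30 × 2 = $4,746.60 per year
Ground rent: $449.76 × 2 = $899.52 per year
Homeowner's insurance: $2,042.40 per year
School district tax: $2,296.50 × 2 = $4,593.00 per year
Yearly total = $15,745.32
Per month = $15,745.32 / 12 = $1,312.11

$1,312.11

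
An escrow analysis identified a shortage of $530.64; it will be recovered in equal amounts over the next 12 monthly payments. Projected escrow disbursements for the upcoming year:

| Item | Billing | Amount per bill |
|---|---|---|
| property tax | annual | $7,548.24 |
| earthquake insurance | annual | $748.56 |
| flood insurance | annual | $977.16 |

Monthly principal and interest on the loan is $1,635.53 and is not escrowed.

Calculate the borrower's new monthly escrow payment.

$817.05

Property tax — $7,548.24/yr
Earthquake insurance — $748.56/yr
Flood insurance — $977.16/yr
Combined annual = $7,548.24 + $748.56 + $977.16 = $9,273.96
Per month = $9,273.96 ÷ 12 = $772.83
Shortage per month = $530.64 / 12 = $44.22
New monthly escrow = $772.83 + $44.22 = $817.05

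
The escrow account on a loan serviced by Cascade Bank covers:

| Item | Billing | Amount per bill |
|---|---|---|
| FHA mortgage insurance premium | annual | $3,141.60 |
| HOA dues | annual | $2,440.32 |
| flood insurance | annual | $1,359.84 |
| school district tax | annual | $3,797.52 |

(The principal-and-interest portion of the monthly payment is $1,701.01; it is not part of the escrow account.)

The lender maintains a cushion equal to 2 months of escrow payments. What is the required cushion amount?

FHA mortgage insurance premium = $3,141.60 annually
HOA dues = $2,440.32 annually
Flood insurance = $1,359.84 annually
School district tax = $3,797.52 annually
Annual escrow total = $10,739.28
Base monthly escrow = $10,739.28 ÷ 12 = $894.94
Cushion = 2 × $894.94 = $1,789.88

$1,789.88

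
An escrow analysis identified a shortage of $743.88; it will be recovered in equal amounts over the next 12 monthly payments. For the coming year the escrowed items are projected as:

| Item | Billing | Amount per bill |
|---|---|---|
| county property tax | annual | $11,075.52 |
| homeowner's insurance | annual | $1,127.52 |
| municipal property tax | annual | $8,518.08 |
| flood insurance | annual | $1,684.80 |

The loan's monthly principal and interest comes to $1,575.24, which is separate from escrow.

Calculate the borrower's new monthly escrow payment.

$1,929.15

County property tax: $11,075.52 annually
Homeowner's insurance: $1,127.52 annually
Municipal property tax: $8,518.08 annually
Flood insurance: $1,684.80 annually
Annual escrow total = $11,075.52 + $1,127.52 + $8,518.08 + $1,684.80 = $22,405.92
Monthly = $22,405.92 ÷ 12 = $1,867.16
Shortage spread = $743.88 ÷ 12 = $61.99/mo
Adjusted monthly = $1,867.16 + $61.99 = $1,929.15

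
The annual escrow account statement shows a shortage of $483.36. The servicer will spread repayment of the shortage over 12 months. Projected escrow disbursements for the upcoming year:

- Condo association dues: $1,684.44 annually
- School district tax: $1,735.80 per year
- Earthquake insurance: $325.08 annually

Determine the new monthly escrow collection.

$352.39

Condo association dues — $1,684.44 annually
School district tax — $1,735.80 annually
Earthquake insurance — $325.08 annually
Yearly total = $3,745.32
Monthly = $3,745.32 / 12 = $312.11
Shortage spread = $483.36 / 12 = $40.28/mo
New monthly escrow = $312.11 + $40.28 = $352.39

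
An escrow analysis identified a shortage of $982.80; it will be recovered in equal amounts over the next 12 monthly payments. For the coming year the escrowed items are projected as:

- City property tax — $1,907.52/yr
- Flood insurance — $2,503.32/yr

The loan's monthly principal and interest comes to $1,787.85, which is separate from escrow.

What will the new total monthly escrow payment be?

City property tax — $1,907.52
Flood insurance — $2,503.32
Total annual escrow = $4,410.84
Per month = $4,410.84 ÷ 12 = $367.57
Shortage per month = $982.80 ÷ 12 = $81.90
New monthly escrow = $367.57 + $81.90 = $449.47

$449.47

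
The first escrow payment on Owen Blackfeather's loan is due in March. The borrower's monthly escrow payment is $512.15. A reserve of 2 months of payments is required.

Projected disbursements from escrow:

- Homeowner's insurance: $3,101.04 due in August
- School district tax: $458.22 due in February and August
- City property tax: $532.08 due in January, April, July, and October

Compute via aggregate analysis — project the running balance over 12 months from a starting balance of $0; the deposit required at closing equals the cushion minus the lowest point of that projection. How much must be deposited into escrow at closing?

$2,574.82

Cushion = 2 × $512.15 = $1,024.30
Trial balance (start $0, +$512.15 each month, − disbursements):
  Mar: +$512.15 → $512.15
  Apr: +$512.15 − $532.08 → $492.22
  May: +$512.15 → $1,004.37
  Jun: +$512.15 → $1,516.52
  Jul: +$512.15 − $532.08 → $1,496.59
  Aug: +$512.15 − $3,559.26 → -$1,550.52
  Sep: +$512.15 → -$1,038.37
  Oct: +$512.15 − $532.08 → -$1,058.30
  Nov: +$512.15 → -$546.15
  Dec: +$512.15 → -$34.00
  Jan: +$512.15 − $532.08 → -$53.93
  Feb: +$512.15 − $458.22 → $0.00
Lowest trial balance = -$1,550.52 (Aug)
Initial deposit = cushion − low point = $1,024.30 − (-$1,550.52) = $2,574.82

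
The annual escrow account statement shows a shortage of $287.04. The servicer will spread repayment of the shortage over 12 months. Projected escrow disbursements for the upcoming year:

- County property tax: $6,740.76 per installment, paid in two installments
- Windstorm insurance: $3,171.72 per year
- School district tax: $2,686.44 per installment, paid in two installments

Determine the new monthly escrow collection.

$1,859.43

County property tax = $6,740.76 × 2 = $13,481.52 per year
Windstorm insurance = $3,171.72 per year
School district tax = $2,686.44 × 2 = $5,372.88 per year
Yearly total = $22,026.12
Per month = $22,026.12 ÷ 12 = $1,835.51
Shortage per month = $287.04 / 12 = $23.92
New monthly escrow = $1,835.51 + $23.92 = $1,859.43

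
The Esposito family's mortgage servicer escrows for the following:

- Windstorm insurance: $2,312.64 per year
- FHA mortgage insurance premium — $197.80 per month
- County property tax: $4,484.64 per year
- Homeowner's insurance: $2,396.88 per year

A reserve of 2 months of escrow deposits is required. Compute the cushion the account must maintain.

Windstorm insurance = $2,312.64 per year
FHA mortgage insurance premium = $197.80 × 12 = $2,373.60 per year
County property tax = $4,484.64 per year
Homeowner's insurance = $2,396.88 per year
Total per year = $11,567.76
Monthly escrow = $11,567.76 / 12 = $963.98
Cushion = 2 × $963.98 = $1,927.96

$1,927.96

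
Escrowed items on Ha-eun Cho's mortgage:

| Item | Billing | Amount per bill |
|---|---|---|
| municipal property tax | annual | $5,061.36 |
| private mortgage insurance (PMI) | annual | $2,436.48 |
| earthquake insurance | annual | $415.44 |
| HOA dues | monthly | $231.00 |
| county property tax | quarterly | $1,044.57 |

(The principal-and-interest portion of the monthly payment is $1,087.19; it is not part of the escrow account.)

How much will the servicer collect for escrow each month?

$1,238.63

Municipal property tax: $5,061.36 per year
Private mortgage insurance (PMI): $2,436.48 per year
Earthquake insurance: $415.44 per year
HOA dues: $231.00 × 12 = $2,772.00 per year
County property tax: $1,044.57 × 4 = $4,178.28 per year
Total per year = $5,061.36 + $2,436.48 + $415.44 + $2,772.00 + $4,178.28 = $14,863.56
Monthly = $14,863.56 / 12 = $1,238.63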